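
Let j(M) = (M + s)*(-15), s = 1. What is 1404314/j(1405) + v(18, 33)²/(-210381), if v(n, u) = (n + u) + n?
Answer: -2141604298/32151705 ≈ -66.609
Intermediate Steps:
v(n, u) = u + 2*n
j(M) = -15 - 15*M (j(M) = (M + 1)*(-15) = (1 + M)*(-15) = -15 - 15*M)
1404314/j(1405) + v(18, 33)²/(-210381) = 1404314/(-15 - 15*1405) + (33 + 2*18)²/(-210381) = 1404314/(-15 - 21075) + (33 + 36)²*(-1/210381) = 1404314/(-21090) + 69²*(-1/210381) = 1404314*(-1/21090) + 4761*(-1/210381) = -702157/10545 - 69/3049 = -2141604298/32151705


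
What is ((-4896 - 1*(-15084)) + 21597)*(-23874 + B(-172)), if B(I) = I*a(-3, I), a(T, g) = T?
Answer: -742434030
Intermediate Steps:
B(I) = -3*I (B(I) = I*(-3) = -3*I)
((-4896 - 1*(-15084)) + 21597)*(-23874 + B(-172)) = ((-4896 - 1*(-15084)) + 21597)*(-23874 - 3*(-172)) = ((-4896 + 15084) + 21597)*(-23874 + 516) = (10188 + 21597)*(-23358) = 31785*(-23358) = -742434030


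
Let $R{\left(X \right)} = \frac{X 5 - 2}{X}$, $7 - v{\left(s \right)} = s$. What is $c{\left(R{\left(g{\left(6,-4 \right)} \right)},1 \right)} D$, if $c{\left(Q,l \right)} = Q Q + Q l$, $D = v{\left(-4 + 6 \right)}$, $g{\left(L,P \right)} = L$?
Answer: $\frac{1190}{9} \approx 132.22$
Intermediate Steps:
$v{\left(s \right)} = 7 - s$
$D = 5$ ($D = 7 - \left(-4 + 6\right) = 7 - 2 = 5$)
$R{\left(X \right)} = \frac{-2 + 5 X}{X}$ ($R{\left(X \right)} = \frac{5 X - 2}{X} = \frac{-2 + 5 X}{X}$)
$c{\left(Q,l \right)} = Q^{2} + Q l$
$c{\left(R{\left(g{\left(6,-4 \right)} \right)},1 \right)} D = \left(5 - \frac{2}{6}\right) \left(\left(5 - \frac{2}{6}\right) + 1\right) 5 = \left(5 - \frac{1}{3}\right) \left(\left(5 - \frac{1}{3}\right) + 1\right) 5 = \frac{14 \left(\frac{14}{3} + 1\right)}{3} \cdot 5 = \frac{14}{3} \cdot \frac{17}{3} \cdot 5 = \frac{238}{9} \cdot 5 = \frac{1190}{9}$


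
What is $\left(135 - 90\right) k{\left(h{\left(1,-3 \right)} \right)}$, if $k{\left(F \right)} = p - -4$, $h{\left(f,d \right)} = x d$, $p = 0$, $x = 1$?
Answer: $180$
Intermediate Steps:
$h{\left(f,d \right)} = d$ ($h{\left(f,d \right)} = 1 d = d$)
$k{\left(F \right)} = 4$ ($k{\left(F \right)} = 0 - -4 = 0 + 4 = 4$)
$\left(135 - 90\right) k{\left(h{\left(1,-3 \right)} \right)} = \left(135 - 90\right) 4 = 45 \cdot 4 = 180$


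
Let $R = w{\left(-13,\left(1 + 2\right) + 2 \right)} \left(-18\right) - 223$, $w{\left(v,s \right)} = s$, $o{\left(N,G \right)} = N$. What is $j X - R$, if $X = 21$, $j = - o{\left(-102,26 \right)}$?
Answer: $2455$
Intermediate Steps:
$j = 102$ ($j = \left(-1\right) \left(-102\right) = 102$)
$R = -313$ ($R = \left(\left(1 + 2\right) + 2\right) \left(-18\right) - 223 = \left(3 + 2\right) \left(-18\right) - 223 = 5 \left(-18\right) - 223 = -90 - 223 = -313$)
$j X - R = 102 \cdot 21 - -313 = 2142 + 313 = 2455$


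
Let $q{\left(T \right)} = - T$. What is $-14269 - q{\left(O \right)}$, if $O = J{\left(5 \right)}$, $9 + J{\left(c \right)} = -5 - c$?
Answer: $-14288$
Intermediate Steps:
$J{\left(c \right)} = -14 - c$ ($J{\left(c \right)} = -9 - \left(5 + c\right) = -14 - c$)
$O = -19$ ($O = -14 - 5 = -19$)
$-14269 - q{\left(O \right)} = -14269 - \left(-1\right) \left(-19\right) = -14269 - 19 = -14288$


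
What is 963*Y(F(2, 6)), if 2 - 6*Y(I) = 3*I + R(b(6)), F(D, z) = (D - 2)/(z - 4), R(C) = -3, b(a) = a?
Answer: 1605/2 ≈ 802.50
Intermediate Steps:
F(D, z) = (-2 + D)/(-4 + z)
Y(I) = ⅚ - I/2 (Y(I) = ⅓ - (3*I - 3)/6 = ⅓ - (-3 + 3*I)/6 = ⅓ + (½ - I/2) = ⅚ - I/2)
963*Y(F(2, 6)) = 963*(⅚ - (-2 + 2)/(2*(-4 + 6))) = 963*(⅚ - 0/(2*2)) = 963*(⅚ - 0/4) = 963*(⅚ - ½*0) = 963*(⅚ + 0) = 963*(⅚) = 1605/2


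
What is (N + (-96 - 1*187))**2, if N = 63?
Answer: 48400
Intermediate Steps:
(N + (-96 - 1*187))**2 = (63 + (-96 - 1*187))**2 = (63 + (-96 - 187))**2 = (63 - 283)**2 = (-220)**2 = 48400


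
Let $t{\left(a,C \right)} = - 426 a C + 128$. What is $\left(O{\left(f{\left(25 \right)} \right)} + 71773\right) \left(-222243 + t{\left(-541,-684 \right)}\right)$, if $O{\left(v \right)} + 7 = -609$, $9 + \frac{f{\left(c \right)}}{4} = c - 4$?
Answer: $-11232905143863$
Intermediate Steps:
$f{\left(c \right)} = -52 + 4 c$ ($f{\left(c \right)} = -36 + 4 \left(c - 4\right) = -36 + 4 \left(-4 + c\right) = -36 + \left(-16 + 4 c\right) = -52 + 4 c$)
$O{\left(v \right)} = -616$ ($O{\left(v \right)} = -7 - 609 = -616$)
$t{\left(a,C \right)} = 128 - 426 C a$ ($t{\left(a,C \right)} = - 426 C a + 128 = 128 - 426 C a$)
$\left(O{\left(f{\left(25 \right)} \right)} + 71773\right) \left(-222243 + t{\left(-541,-684 \right)}\right) = \left(-616 + 71773\right) \left(-222243 + \left(128 - \left(-291384\right) \left(-541\right)\right)\right) = 71157 \left(-222243 + \left(128 - 157638744\right)\right) = 71157 \left(-222243 - 157638616\right) = 71157 \left(-157860859\right) = -11232905143863$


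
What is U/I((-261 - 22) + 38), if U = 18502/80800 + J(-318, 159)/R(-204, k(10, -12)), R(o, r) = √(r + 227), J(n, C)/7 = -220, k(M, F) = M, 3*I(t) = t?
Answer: -27753/9898000 + 44*√237/553 ≈ 1.2221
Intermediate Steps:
I(t) = t/3
J(n, C) = -1540 (J(n, C) = 7*(-220) = -1540)
R(o, r) = √(227 + r)
U = 9251/40400 - 1540*√237/237 (U = 18502/80800 - 1540/√(227 + 10) = 18502*(1/80800) - 1540*√237/237 = 9251/40400 - 1540*√237/237 ≈ -99.805)
U/I((-261 - 22) + 38) = (9251/40400 - 1540*√237/237)/((((-261 - 22) + 38)/3)) = (9251/40400 - 1540*√237/237)/(((-283 + 38)/3)) = (9251/40400 - 1540*√237/237)/(((⅓)*(-245))) = (9251/40400 - 1540*√237/237)/(-245/3) = (9251/40400 - 1540*√237/237)*(-3/245) = -27753/9898000 + 44*√237/553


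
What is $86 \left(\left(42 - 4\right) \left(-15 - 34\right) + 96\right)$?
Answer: $-151876$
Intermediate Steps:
$86 \left(\left(42 - 4\right) \left(-15 - 34\right) + 96\right) = 86 \left(38 \left(-49\right) + 96\right) = 86 \left(-1862 + 96\right) = 86 \left(-1766\right) = -151876$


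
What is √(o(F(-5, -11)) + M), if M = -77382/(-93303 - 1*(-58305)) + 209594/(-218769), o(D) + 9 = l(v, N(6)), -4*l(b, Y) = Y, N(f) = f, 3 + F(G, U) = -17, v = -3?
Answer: I*√60230616941774003790/2552159154 ≈ 3.0409*I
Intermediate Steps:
F(G, U) = -20 (F(G, U) = -3 - 17 = -20)
l(b, Y) = -Y/4
o(D) = -21/2 (o(D) = -9 - ¼*6 = -9 - 3/2 = -21/2)
M = 1598901991/1276079577 (M = -77382/(-93303 + 58305) + 209594*(-1/218769) = -77382/(-34998) - 209594/218769 = -77382*(-1/34998) - 209594/218769 = 12897/5833 - 209594/218769 = 1598901991/1276079577 ≈ 1.2530)
√(o(F(-5, -11)) + M) = √(-21/2 + 1598901991/1276079577) = √(-23599867135/2552159154) = I*√60230616941774003790/2552159154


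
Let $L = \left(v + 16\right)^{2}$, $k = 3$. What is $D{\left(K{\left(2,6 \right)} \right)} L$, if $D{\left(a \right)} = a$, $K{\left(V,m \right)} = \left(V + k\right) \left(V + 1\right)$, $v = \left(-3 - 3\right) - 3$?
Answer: $735$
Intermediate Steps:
$v = -9$ ($v = -6 - 3 = -9$)
$K{\left(V,m \right)} = \left(1 + V\right) \left(3 + V\right)$ ($K{\left(V,m \right)} = \left(V + 3\right) \left(V + 1\right) = \left(3 + V\right) \left(1 + V\right) = \left(1 + V\right) \left(3 + V\right)$)
$L = 49$ ($L = \left(-9 + 16\right)^{2} = 7^{2} = 49$)
$D{\left(K{\left(2,6 \right)} \right)} L = \left(3 + 2^{2} + 4 \cdot 2\right) 49 = \left(3 + 4 + 8\right) 49 = 15 \cdot 49 = 735$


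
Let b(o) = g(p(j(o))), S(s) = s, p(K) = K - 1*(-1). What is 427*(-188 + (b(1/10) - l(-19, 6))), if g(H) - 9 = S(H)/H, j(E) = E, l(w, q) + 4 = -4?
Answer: -72590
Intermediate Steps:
l(w, q) = -8 (l(w, q) = -4 - 4 = -8)
p(K) = 1 + K (p(K) = K + 1 = 1 + K)
g(H) = 10 (g(H) = 9 + H/H = 9 + 1 = 10)
b(o) = 10
427*(-188 + (b(1/10) - l(-19, 6))) = 427*(-188 + (10 - 1*(-8))) = 427*(-188 + (10 + 8)) = 427*(-188 + 18) = 427*(-170) = -72590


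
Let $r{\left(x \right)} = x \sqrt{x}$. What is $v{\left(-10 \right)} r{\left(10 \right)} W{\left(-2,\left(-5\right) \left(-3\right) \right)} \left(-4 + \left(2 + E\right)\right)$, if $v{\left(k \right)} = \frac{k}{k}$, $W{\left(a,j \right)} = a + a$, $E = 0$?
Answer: $80 \sqrt{10} \approx 252.98$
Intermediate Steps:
$W{\left(a,j \right)} = 2 a$
$r{\left(x \right)} = x^{\frac{3}{2}}$
$v{\left(k \right)} = 1$
$v{\left(-10 \right)} r{\left(10 \right)} W{\left(-2,\left(-5\right) \left(-3\right) \right)} \left(-4 + \left(2 + E\right)\right) = 1 \cdot 10^{\frac{3}{2}} \cdot 2 \left(-2\right) \left(-4 + \left(2 + 0\right)\right) = 1 \cdot 10 \sqrt{10} \left(- 4 \left(-4 + 2\right)\right) = 10 \sqrt{10} \left(\left(-4\right) \left(-2\right)\right) = 10 \sqrt{10} \cdot 8 = 80 \sqrt{10}$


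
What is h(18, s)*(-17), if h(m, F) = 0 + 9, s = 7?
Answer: -153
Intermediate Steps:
h(m, F) = 9
h(18, s)*(-17) = 9*(-17) = -153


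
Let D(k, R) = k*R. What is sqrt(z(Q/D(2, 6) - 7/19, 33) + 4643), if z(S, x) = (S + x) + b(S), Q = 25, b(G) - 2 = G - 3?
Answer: sqrt(60800874)/114 ≈ 68.399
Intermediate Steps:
b(G) = -1 + G (b(G) = 2 + (G - 3) = 2 + (-3 + G) = -1 + G)
D(k, R) = R*k
z(S, x) = -1 + x + 2*S (z(S, x) = (S + x) + (-1 + S) = -1 + x + 2*S)
sqrt(z(Q/D(2, 6) - 7/19, 33) + 4643) = sqrt((-1 + 33 + 2*(25/((6*2)) - 7/19)) + 4643) = sqrt((-1 + 33 + 2*(25/12 - 7*1/19)) + 4643) = sqrt((-1 + 33 + 2*(25*(1/12) - 7/19)) + 4643) = sqrt((-1 + 33 + 2*(25/12 - 7/19)) + 4643) = sqrt((-1 + 33 + 2*(391/228)) + 4643) = sqrt((-1 + 33 + 391/114) + 4643) = sqrt(4039/114 + 4643) = sqrt(533341/114) = sqrt(60800874)/114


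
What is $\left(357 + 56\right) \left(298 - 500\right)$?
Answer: $-83426$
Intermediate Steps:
$\left(357 + 56\right) \left(298 - 500\right) = 413 \left(-202\right) = -83426$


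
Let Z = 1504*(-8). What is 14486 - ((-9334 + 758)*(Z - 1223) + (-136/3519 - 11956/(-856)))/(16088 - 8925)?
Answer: -439067420287/317306574 ≈ -1383.7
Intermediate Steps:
Z = -12032
14486 - ((-9334 + 758)*(Z - 1223) + (-136/3519 - 11956/(-856)))/(16088 - 8925) = 14486 - ((-9334 + 758)*(-12032 - 1223) + (-136/3519 - 11956/(-856)))/(16088 - 8925) = 14486 - (-8576*(-13255) + (-136*1/3519 - 11956*(-1/856)))/7163 = 14486 - (113674880 + (-8/207 + 2989/214))/7163 = 14486 - (113674880 + 617011/44298)/7163 = 14486 - 5035570451251/(44298*7163) = 14486 - 1*5035570451251/317306574 = 14486 - 5035570451251/317306574 = -439067420287/317306574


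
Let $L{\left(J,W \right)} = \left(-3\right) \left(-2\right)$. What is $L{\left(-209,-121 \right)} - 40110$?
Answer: $-40104$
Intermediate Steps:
$L{\left(J,W \right)} = 6$
$L{\left(-209,-121 \right)} - 40110 = 6 - 40110 = -40104$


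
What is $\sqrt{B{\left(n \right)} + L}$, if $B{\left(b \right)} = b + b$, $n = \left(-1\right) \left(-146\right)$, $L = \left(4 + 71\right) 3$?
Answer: $\sqrt{517} \approx 22.738$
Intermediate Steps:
$L = 225$ ($L = 75 \cdot 3 = 225$)
$n = 146$
$B{\left(b \right)} = 2 b$
$\sqrt{B{\left(n \right)} + L} = \sqrt{2 \cdot 146 + 225} = \sqrt{292 + 225} = \sqrt{517}$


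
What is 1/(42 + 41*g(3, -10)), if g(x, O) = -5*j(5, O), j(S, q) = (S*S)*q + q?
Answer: 1/53342 ≈ 1.8747e-5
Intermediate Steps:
j(S, q) = q + q*S² (j(S, q) = S²*q + q = q*S² + q = q + q*S²)
g(x, O) = -130*O (g(x, O) = -5*O*(1 + 5²) = -5*O*(1 + 25) = -5*O*26 = -130*O)
1/(42 + 41*g(3, -10)) = 1/(42 + 41*(-130*(-10))) = 1/(42 + 41*1300) = 1/(42 + 53300) = 1/53342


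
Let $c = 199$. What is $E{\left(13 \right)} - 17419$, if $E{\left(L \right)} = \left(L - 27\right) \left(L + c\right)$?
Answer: $-20387$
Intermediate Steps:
$E{\left(L \right)} = \left(-27 + L\right) \left(199 + L\right)$ ($E{\left(L \right)} = \left(L - 27\right) \left(L + 199\right) = \left(-27 + L\right) \left(199 + L\right)$)
$E{\left(13 \right)} - 17419 = \left(-5373 + 13^{2} + 172 \cdot 13\right) - 17419 = \left(-5373 + 169 + 2236\right) - 17419 = -2968 - 17419 = -20387$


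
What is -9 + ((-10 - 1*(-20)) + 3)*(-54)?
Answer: -711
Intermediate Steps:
-9 + ((-10 - 1*(-20)) + 3)*(-54) = -9 + ((-10 + 20) + 3)*(-54) = -9 + (10 + 3)*(-54) = -9 + 13*(-54) = -9 - 702 = -711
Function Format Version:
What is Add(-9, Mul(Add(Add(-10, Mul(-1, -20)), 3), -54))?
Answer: -711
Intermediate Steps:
Add(-9, Mul(Add(Add(-10, Mul(-1, -20)), 3), -54)) = Add(-9, Mul(Add(Add(-10, 20), 3), -54)) = Add(-9, Mul(Add(10, 3), -54)) = Add(-9, Mul(13, -54)) = Add(-9, -702) = -711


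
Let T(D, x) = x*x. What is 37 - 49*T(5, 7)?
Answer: -2364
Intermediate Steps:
T(D, x) = x²
37 - 49*T(5, 7) = 37 - 49*7² = 37 - 49*49 = 37 - 2401 = -2364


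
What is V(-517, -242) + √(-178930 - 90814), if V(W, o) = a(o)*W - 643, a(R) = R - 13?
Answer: 131192 + 4*I*√16859 ≈ 1.3119e+5 + 519.37*I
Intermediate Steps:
a(R) = -13 + R
V(W, o) = -643 + W*(-13 + o) (V(W, o) = (-13 + o)*W - 643 = W*(-13 + o) - 643 = -643 + W*(-13 + o))
V(-517, -242) + √(-178930 - 90814) = (-643 - 517*(-13 - 242)) + √(-178930 - 90814) = (-643 - 517*(-255)) + √(-269744) = (-643 + 131835) + 4*I*√16859 = 131192 + 4*I*√16859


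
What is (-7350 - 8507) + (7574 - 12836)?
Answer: -21119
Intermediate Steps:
(-7350 - 8507) + (7574 - 12836) = -15857 - 5262 = -21119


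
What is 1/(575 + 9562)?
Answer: 1/10137 ≈ 9.8648e-5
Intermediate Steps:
1/(575 + 9562) = 1/10137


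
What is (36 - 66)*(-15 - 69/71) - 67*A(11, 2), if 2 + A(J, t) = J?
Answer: -8793/71 ≈ -123.85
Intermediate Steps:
A(J, t) = -2 + J
(36 - 66)*(-15 - 69/71) - 67*A(11, 2) = (36 - 66)*(-15 - 69/71) - 67*(-2 + 11) = -30*(-15 - 69*1/71) - 67*9 = -30*(-15 - 69/71) - 603 = -30*(-1134/71) - 603 = 34020/71 - 603 = -8793/71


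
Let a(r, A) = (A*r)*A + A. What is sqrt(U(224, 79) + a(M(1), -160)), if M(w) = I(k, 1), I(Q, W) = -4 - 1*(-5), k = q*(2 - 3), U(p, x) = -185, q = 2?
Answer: sqrt(25255) ≈ 158.92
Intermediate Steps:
k = -2 (k = 2*(2 - 3) = 2*(-1) = -2)
I(Q, W) = 1 (I(Q, W) = -4 + 5 = 1)
M(w) = 1
a(r, A) = A + r*A**2 (a(r, A) = r*A**2 + A = A + r*A**2)
sqrt(U(224, 79) + a(M(1), -160)) = sqrt(-185 - 160*(1 - 160*1)) = sqrt(-185 - 160*(1 - 160)) = sqrt(-185 - 160*(-159)) = sqrt(-185 + 25440) = sqrt(25255)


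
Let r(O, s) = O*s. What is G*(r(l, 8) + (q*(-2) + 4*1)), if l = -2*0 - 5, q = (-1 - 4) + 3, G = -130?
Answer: 4160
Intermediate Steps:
q = -2 (q = -5 + 3 = -2)
l = -5 (l = 0 - 5 = -5)
G*(r(l, 8) + (q*(-2) + 4*1)) = -130*(-5*8 + (-2*(-2) + 4*1)) = -130*(-40 + (4 + 4)) = -130*(-40 + 8) = -130*(-32) = 4160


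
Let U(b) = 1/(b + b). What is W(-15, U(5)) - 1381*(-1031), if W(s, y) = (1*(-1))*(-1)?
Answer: 1423812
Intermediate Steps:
U(b) = 1/(2*b)
W(s, y) = 1 (W(s, y) = -1*(-1) = 1)
W(-15, U(5)) - 1381*(-1031) = 1 - 1381*(-1031) = 1 + 1423811 = 1423812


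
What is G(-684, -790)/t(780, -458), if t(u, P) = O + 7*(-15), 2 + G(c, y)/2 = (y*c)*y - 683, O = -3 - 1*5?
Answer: 853770170/113 ≈ 7.5555e+6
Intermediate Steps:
O = -8 (O = -3 - 5 = -8)
G(c, y) = -1370 + 2*c*y**2 (G(c, y) = -4 + 2*((y*c)*y - 683) = -4 + 2*((c*y)*y - 683) = -4 + 2*(c*y**2 - 683) = -4 + 2*(-683 + c*y**2) = -4 + (-1366 + 2*c*y**2) = -1370 + 2*c*y**2)
t(u, P) = -113 (t(u, P) = -8 + 7*(-15) = -8 - 105 = -113)
G(-684, -790)/t(780, -458) = (-1370 + 2*(-684)*(-790)**2)/(-113) = (-1370 + 2*(-684)*624100)*(-1/113) = (-1370 - 853768800)*(-1/113) = -853770170*(-1/113) = 853770170/113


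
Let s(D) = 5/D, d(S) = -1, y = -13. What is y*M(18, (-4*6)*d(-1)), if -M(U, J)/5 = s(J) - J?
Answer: -37115/24 ≈ -1546.5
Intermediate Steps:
M(U, J) = -25/J + 5*J (M(U, J) = -5*(5/J - J) = -5*(-J + 5/J) = -25/J + 5*J)
y*M(18, (-4*6)*d(-1)) = -13*(-25/(-4*6*(-1)) + 5*(-4*6*(-1))) = -13*(-25/((-24*(-1))) + 5*(-24*(-1))) = -13*(-25/24 + 5*24) = -13*(-25*1/24 + 120) = -13*(-25/24 + 120) = -13*2855/24 = -37115/24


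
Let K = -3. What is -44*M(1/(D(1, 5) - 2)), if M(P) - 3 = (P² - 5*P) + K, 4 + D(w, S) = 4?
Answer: -121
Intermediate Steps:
D(w, S) = 0 (D(w, S) = -4 + 4 = 0)
M(P) = P² - 5*P (M(P) = 3 + ((P² - 5*P) - 3) = 3 + (-3 + P² - 5*P) = P² - 5*P)
-44*M(1/(D(1, 5) - 2)) = -44*(-5 + 1/(0 - 2))/(0 - 2) = -44*(-5 + 1/(-2))/(-2) = -(-22)*(-5 - ½) = -(-22)*(-11)/2 = -44*11/4 = -121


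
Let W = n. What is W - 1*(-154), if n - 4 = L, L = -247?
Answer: -89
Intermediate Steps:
n = -243 (n = 4 - 247 = -243)
W = -243
W - 1*(-154) = -243 - 1*(-154) = -243 + 154 = -89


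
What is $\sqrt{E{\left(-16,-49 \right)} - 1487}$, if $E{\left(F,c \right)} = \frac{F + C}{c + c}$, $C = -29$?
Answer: $\frac{i \sqrt{291362}}{14} \approx 38.556 i$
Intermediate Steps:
$E{\left(F,c \right)} = \frac{-29 + F}{2 c}$ ($E{\left(F,c \right)} = \frac{F - 29}{c + c} = \frac{-29 + F}{2 c}$)
$\sqrt{E{\left(-16,-49 \right)} - 1487} = \sqrt{\frac{-29 - 16}{2 \left(-49\right)} - 1487} = \sqrt{\frac{1}{2} \left(- \frac{1}{49}\right) \left(-45\right) - 1487} = \sqrt{\frac{45}{98} - 1487} = \sqrt{- \frac{145681}{98}} = \frac{i \sqrt{291362}}{14}$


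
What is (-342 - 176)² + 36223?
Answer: 304547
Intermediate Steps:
(-342 - 176)² + 36223 = (-518)² + 36223 = 268324 + 36223 = 304547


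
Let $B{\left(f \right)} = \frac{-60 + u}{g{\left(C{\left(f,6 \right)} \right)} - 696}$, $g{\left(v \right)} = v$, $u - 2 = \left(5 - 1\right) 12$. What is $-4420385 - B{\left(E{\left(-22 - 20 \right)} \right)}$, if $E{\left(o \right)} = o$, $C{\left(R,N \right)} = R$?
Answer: $- \frac{1631122070}{369} \approx -4.4204 \cdot 10^{6}$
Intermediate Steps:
$u = 50$ ($u = 2 + \left(5 - 1\right) 12 = 2 + 4 \cdot 12 = 2 + 48 = 50$)
$B{\left(f \right)} = - \frac{10}{-696 + f}$ ($B{\left(f \right)} = \frac{-60 + 50}{f - 696} = - \frac{10}{-696 + f}$)
$-4420385 - B{\left(E{\left(-22 - 20 \right)} \right)} = -4420385 - - \frac{10}{-696 - 42} = -4420385 - - \frac{10}{-738} = -4420385 - \left(-10\right) \left(- \frac{1}{738}\right) = -4420385 - \frac{5}{369} = - \frac{1631122070}{369}$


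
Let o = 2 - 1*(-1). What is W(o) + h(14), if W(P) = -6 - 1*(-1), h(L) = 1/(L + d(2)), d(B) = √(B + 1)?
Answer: -951/193 - √3/193 ≈ -4.9364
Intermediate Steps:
d(B) = √(1 + B)
o = 3 (o = 2 + 1 = 3)
h(L) = 1/(L + √3) (h(L) = 1/(L + √(1 + 2)) = 1/(L + √3))
W(P) = -5 (W(P) = -6 + 1 = -5)
W(o) + h(14) = -5 + 1/(14 + √3)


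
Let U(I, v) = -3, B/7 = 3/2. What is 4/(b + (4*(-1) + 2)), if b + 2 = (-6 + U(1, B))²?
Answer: 4/77 ≈ 0.051948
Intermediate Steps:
B = 21/2 (B = 7*(3/2) = 21/2 ≈ 10.500)
b = 79 (b = -2 + (-6 - 3)² = -2 + (-9)² = -2 + 81 = 79)
4/(b + (4*(-1) + 2)) = 4/(79 + (4*(-1) + 2)) = 4/(79 + (-4 + 2)) = 4/(79 - 2) = 4/77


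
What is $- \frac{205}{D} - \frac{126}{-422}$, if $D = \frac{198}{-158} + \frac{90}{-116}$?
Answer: $\frac{198780121}{1961667} \approx 101.33$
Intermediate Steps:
$D = - \frac{9297}{4582}$ ($D = 198 \left(- \frac{1}{158}\right) + 90 \left(- \frac{1}{116}\right) = - \frac{99}{79} - \frac{45}{58} = - \frac{9297}{4582} \approx -2.029$)
$- \frac{205}{D} - \frac{126}{-422} = - \frac{205}{- \frac{9297}{4582}} - \frac{126}{-422} = \left(-205\right) \left(- \frac{4582}{9297}\right) - - \frac{63}{211} = \frac{939310}{9297} + \frac{63}{211} = \frac{198780121}{1961667}$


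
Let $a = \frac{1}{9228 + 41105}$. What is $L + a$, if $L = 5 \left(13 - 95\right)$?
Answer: $- \frac{20636529}{50333} \approx -410.0$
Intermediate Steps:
$a = \frac{1}{50333} \approx 1.9868 \cdot 10^{-5}$
$L = -410$ ($L = 5 \left(-82\right) = -410$)
$L + a = -410 + \frac{1}{50333} = - \frac{20636529}{50333}$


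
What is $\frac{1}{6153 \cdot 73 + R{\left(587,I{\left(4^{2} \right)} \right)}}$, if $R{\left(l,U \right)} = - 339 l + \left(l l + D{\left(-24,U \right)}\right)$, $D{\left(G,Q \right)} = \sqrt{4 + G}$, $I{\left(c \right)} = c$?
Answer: $\frac{118949}{70744323009} - \frac{2 i \sqrt{5}}{353721615045} \approx 1.6814 \cdot 10^{-6} - 1.2643 \cdot 10^{-11} i$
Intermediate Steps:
$R{\left(l,U \right)} = l^{2} - 339 l + 2 i \sqrt{5}$ ($R{\left(l,U \right)} = - 339 l + \left(l l + \sqrt{4 - 24}\right) = - 339 l + \left(l^{2} + \sqrt{-20}\right) = - 339 l + \left(l^{2} + 2 i \sqrt{5}\right) = l^{2} - 339 l + 2 i \sqrt{5}$)
$\frac{1}{6153 \cdot 73 + R{\left(587,I{\left(4^{2} \right)} \right)}} = \frac{1}{6153 \cdot 73 + \left(587^{2} - 198993 + 2 i \sqrt{5}\right)} = \frac{1}{449169 + \left(344569 - 198993 + 2 i \sqrt{5}\right)} = \frac{1}{449169 + \left(145576 + 2 i \sqrt{5}\right)} = \frac{1}{594745 + 2 i \sqrt{5}}$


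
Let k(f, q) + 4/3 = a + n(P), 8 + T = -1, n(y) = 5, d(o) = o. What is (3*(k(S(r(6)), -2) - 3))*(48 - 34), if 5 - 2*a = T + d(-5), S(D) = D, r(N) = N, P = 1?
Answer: 427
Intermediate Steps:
T = -9 (T = -8 - 1 = -9)
a = 19/2 (a = 5/2 - (-9 - 5)/2 = 5/2 - 1/2*(-14) = 5/2 + 7 = 19/2 ≈ 9.5000)
k(f, q) = 79/6 (k(f, q) = -4/3 + (19/2 + 5) = -4/3 + 29/2 = 79/6)
(3*(k(S(r(6)), -2) - 3))*(48 - 34) = (3*(79/6 - 3))*(48 - 34) = (3*(61/6))*14 = (61/2)*14 = 427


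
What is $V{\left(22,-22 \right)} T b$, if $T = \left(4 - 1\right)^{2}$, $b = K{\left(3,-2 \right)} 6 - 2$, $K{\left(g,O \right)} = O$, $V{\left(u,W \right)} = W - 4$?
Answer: $3276$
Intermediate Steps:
$V{\left(u,W \right)} = -4 + W$
$b = -14$ ($b = \left(-2\right) 6 - 2 = -12 - 2 = -14$)
$T = 9$ ($T = 3^{2} = 9$)
$V{\left(22,-22 \right)} T b = \left(-4 - 22\right) 9 \left(-14\right) = \left(-26\right) \left(-126\right) = 3276$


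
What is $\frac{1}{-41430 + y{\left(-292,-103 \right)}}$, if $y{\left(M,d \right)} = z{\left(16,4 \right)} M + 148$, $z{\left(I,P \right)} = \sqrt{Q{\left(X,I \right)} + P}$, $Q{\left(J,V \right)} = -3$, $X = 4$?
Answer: $- \frac{1}{41574} \approx -2.4054 \cdot 10^{-5}$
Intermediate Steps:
$z{\left(I,P \right)} = \sqrt{-3 + P}$
$y{\left(M,d \right)} = 148 + M$ ($y{\left(M,d \right)} = \sqrt{-3 + 4} M + 148 = \sqrt{1} M + 148 = 1 M + 148 = M + 148 = 148 + M$)
$\frac{1}{-41430 + y{\left(-292,-103 \right)}} = \frac{1}{-41430 + \left(148 - 292\right)} = \frac{1}{-41430 - 144} = \frac{1}{-41574} = - \frac{1}{41574}$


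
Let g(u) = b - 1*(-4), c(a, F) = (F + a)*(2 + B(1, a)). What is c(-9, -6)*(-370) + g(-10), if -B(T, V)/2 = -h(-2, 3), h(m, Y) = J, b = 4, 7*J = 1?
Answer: 88856/7 ≈ 12694.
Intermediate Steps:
J = ⅐ (J = (⅐)*1 = ⅐ ≈ 0.14286)
h(m, Y) = ⅐
B(T, V) = 2/7 (B(T, V) = -(-2)/7 = -2*(-⅐) = 2/7)
c(a, F) = 16*F/7 + 16*a/7 (c(a, F) = (F + a)*(2 + 2/7) = (F + a)*(16/7) = 16*F/7 + 16*a/7)
g(u) = 8 (g(u) = 4 - 1*(-4) = 4 + 4 = 8)
c(-9, -6)*(-370) + g(-10) = ((16/7)*(-6) + (16/7)*(-9))*(-370) + 8 = (-96/7 - 144/7)*(-370) + 8 = -240/7*(-370) + 8 = 88800/7 + 8 = 88856/7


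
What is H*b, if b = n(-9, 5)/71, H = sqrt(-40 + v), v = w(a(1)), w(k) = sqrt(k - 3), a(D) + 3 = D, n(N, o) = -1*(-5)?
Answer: 5*sqrt(-40 + I*sqrt(5))/71 ≈ 0.012444 + 0.44557*I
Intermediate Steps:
n(N, o) = 5
a(D) = -3 + D
w(k) = sqrt(-3 + k)
v = I*sqrt(5) (v = sqrt(-3 + (-3 + 1)) = sqrt(-3 - 2) = sqrt(-5) = I*sqrt(5) ≈ 2.2361*I)
H = sqrt(-40 + I*sqrt(5)) ≈ 0.17671 + 6.327*I
b = 5/71 ≈ 0.070423
H*b = sqrt(-40 + I*sqrt(5))*(5/71) = 5*sqrt(-40 + I*sqrt(5))/71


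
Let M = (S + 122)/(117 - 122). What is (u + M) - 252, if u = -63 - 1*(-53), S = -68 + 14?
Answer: -1378/5 ≈ -275.60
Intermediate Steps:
S = -54
u = -10 (u = -63 + 53 = -10)
M = -68/5 (M = (-54 + 122)/(117 - 122) = 68/(-5) = 68*(-⅕) = -68/5 ≈ -13.600)
(u + M) - 252 = (-10 - 68/5) - 252 = -118/5 - 252 = -1378/5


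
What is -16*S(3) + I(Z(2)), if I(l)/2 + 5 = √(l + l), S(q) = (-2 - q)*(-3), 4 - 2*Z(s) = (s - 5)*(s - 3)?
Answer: -248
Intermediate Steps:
Z(s) = 2 - (-5 + s)*(-3 + s)/2 (Z(s) = 2 - (s - 5)*(s - 3)/2 = 2 - (-5 + s)*(-3 + s)/2)
S(q) = 6 + 3*q
I(l) = -10 + 2*√2*√l (I(l) = -10 + 2*√(l + l) = -10 + 2*√(2*l) = -10 + 2*(√2*√l) = -10 + 2*√2*√l)
-16*S(3) + I(Z(2)) = -16*(6 + 3*3) + (-10 + 2*√2*√(-11/2 + 4*2 - ½*2²)) = -16*(6 + 9) + (-10 + 2*√2*√(-11/2 + 8 - ½*4)) = -16*15 + (-10 + 2*√2*√(-11/2 + 8 - 2)) = -240 + (-10 + 2*√2*√(½)) = -240 + (-10 + 2*√2*(√2/2)) = -240 + (-10 + 2) = -240 - 8 = -248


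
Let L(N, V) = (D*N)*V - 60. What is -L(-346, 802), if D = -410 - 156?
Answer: -157060412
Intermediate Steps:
D = -566
L(N, V) = -60 - 566*N*V (L(N, V) = (-566*N)*V - 60 = -566*N*V - 60 = -60 - 566*N*V)
-L(-346, 802) = -(-60 - 566*(-346)*802) = -(-60 + 157060472) = -1*157060412 = -157060412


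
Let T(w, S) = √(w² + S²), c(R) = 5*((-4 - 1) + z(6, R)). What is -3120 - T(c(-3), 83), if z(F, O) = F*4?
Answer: -3120 - √15914 ≈ -3246.2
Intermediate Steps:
z(F, O) = 4*F
c(R) = 95 (c(R) = 5*((-4 - 1) + 4*6) = 5*(-5 + 24) = 5*19 = 95)
T(w, S) = √(S² + w²)
-3120 - T(c(-3), 83) = -3120 - √(83² + 95²) = -3120 - √(6889 + 9025) = -3120 - √15914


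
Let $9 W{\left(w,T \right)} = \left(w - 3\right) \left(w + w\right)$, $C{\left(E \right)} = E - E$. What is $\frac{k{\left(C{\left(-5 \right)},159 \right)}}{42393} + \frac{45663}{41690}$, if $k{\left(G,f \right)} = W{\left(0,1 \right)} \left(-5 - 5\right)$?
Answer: $\frac{45663}{41690} \approx 1.0953$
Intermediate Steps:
$C{\left(E \right)} = 0$
$W{\left(w,T \right)} = \frac{2 w \left(-3 + w\right)}{9}$ ($W{\left(w,T \right)} = \frac{\left(w - 3\right) \left(w + w\right)}{9} = \frac{\left(-3 + w\right) 2 w}{9} = \frac{2 w \left(-3 + w\right)}{9}$)
$k{\left(G,f \right)} = 0$ ($k{\left(G,f \right)} = \frac{2}{9} \cdot 0 \left(-3 + 0\right) \left(-5 - 5\right) = \frac{2}{9} \cdot 0 \left(-3\right) \left(-10\right) = 0 \left(-10\right) = 0$)
$\frac{k{\left(C{\left(-5 \right)},159 \right)}}{42393} + \frac{45663}{41690} = \frac{0}{42393} + \frac{45663}{41690} = 0 \cdot \frac{1}{42393} + 45663 \cdot \frac{1}{41690} = 0 + \frac{45663}{41690} = \frac{45663}{41690}$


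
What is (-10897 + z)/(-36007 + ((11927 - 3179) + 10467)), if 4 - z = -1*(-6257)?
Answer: 8575/8396 ≈ 1.0213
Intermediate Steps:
z = -6253 (z = 4 - (-1)*(-6257) = 4 - 1*6257 = 4 - 6257 = -6253)
(-10897 + z)/(-36007 + ((11927 - 3179) + 10467)) = (-10897 - 6253)/(-36007 + ((11927 - 3179) + 10467)) = -17150/(-36007 + (8748 + 10467)) = -17150/(-36007 + 19215) = -17150/(-16792) = -17150*(-1/16792) = 8575/8396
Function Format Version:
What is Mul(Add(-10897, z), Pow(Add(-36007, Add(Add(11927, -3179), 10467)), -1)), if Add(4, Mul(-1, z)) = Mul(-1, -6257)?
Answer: Rational(8575, 8396) ≈ 1.0213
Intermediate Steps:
z = -6253 (z = Add(4, Mul(-1, Mul(-1, -6257))) = Add(4, Mul(-1, 6257)) = Add(4, -6257) = -6253)
Mul(Add(-10897, z), Pow(Add(-36007, Add(Add(11927, -3179), 10467)), -1)) = Mul(Add(-10897, -6253), Pow(Add(-36007, Add(Add(11927, -3179), 10467)), -1)) = Mul(-17150, Pow(Add(-36007, Add(8748, 10467)), -1)) = Mul(-17150, Pow(Add(-36007, 19215), -1)) = Mul(-17150, Pow(-16792, -1)) = Mul(-17150, Rational(-1, 16792)) = Rational(8575, 8396)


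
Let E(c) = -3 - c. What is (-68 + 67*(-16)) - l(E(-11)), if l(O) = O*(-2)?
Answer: -1124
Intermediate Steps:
l(O) = -2*O
(-68 + 67*(-16)) - l(E(-11)) = (-68 + 67*(-16)) - (-2)*(-3 - 1*(-11)) = (-68 - 1072) - (-2)*(-3 + 11) = -1140 - (-2)*8 = -1140 - 1*(-16) = -1140 + 16 = -1124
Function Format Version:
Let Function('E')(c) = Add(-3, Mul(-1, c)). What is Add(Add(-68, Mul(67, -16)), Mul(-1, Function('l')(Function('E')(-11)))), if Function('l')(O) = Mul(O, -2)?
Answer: -1124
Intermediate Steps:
Function('l')(O) = Mul(-2, O)
Add(Add(-68, Mul(67, -16)), Mul(-1, Function('l')(Function('E')(-11)))) = Add(Add(-68, Mul(67, -16)), Mul(-1, Mul(-2, Add(-3, Mul(-1, -11))))) = Add(Add(-68, -1072), Mul(-1, Mul(-2, Add(-3, 11)))) = Add(-1140, Mul(-1, Mul(-2, 8))) = Add(-1140, Mul(-1, -16)) = Add(-1140, 16) = -1124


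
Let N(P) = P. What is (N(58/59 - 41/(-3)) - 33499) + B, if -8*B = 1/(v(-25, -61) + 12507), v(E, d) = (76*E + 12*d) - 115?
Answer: -462759078577/13820160 ≈ -33484.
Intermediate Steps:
v(E, d) = -115 + 12*d + 76*E (v(E, d) = (12*d + 76*E) - 115 = -115 + 12*d + 76*E)
B = -1/78080 (B = -1/(8*((-115 + 12*(-61) + 76*(-25)) + 12507)) = -1/(8*((-115 - 732 - 1900) + 12507)) = -1/(8*(-2747 + 12507)) = -⅛/9760 = -⅛*1/9760 = -1/78080 ≈ -1.2807e-5)
(N(58/59 - 41/(-3)) - 33499) + B = ((58/59 - 41/(-3)) - 33499) - 1/78080 = ((58*(1/59) - 41*(-⅓)) - 33499) - 1/78080 = ((58/59 + 41/3) - 33499) - 1/78080 = (2593/177 - 33499) - 1/78080 = -5926730/177 - 1/78080 = -462759078577/13820160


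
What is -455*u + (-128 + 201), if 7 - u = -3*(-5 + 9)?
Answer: -8572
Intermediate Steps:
u = 19 (u = 7 - (-3)*(-5 + 9) = 7 - (-3)*4 = 7 - 1*(-12) = 7 + 12 = 19)
-455*u + (-128 + 201) = -455*19 + (-128 + 201) = -8645 + 73 = -8572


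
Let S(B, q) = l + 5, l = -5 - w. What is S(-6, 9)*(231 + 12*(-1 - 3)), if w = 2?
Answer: -366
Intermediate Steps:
l = -7 (l = -5 - 1*2 = -5 - 2 = -7)
S(B, q) = -2 (S(B, q) = -7 + 5 = -2)
S(-6, 9)*(231 + 12*(-1 - 3)) = -2*(231 + 12*(-1 - 3)) = -2*(231 + 12*(-4)) = -2*(231 - 48) = -2*183 = -366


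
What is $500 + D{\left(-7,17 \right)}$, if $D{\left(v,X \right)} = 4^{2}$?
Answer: $516$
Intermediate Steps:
$D{\left(v,X \right)} = 16$
$500 + D{\left(-7,17 \right)} = 500 + 16 = 516$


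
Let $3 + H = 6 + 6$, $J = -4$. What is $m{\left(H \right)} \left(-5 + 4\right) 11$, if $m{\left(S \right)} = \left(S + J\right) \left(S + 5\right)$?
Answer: $-770$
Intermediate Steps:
$H = 9$ ($H = -3 + \left(6 + 6\right) = -3 + 12 = 9$)
$m{\left(S \right)} = \left(-4 + S\right) \left(5 + S\right)$ ($m{\left(S \right)} = \left(S - 4\right) \left(S + 5\right) = \left(-4 + S\right) \left(5 + S\right)$)
$m{\left(H \right)} \left(-5 + 4\right) 11 = \left(-20 + 9 + 9^{2}\right) \left(-5 + 4\right) 11 = \left(-20 + 9 + 81\right) \left(-1\right) 11 = 70 \left(-1\right) 11 = \left(-70\right) 11 = -770$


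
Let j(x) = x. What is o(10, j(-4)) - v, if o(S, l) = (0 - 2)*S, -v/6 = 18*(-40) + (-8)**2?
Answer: -3956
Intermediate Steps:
v = 3936 (v = -6*(18*(-40) + (-8)**2) = -6*(-720 + 64) = -6*(-656) = 3936)
o(S, l) = -2*S
o(10, j(-4)) - v = -2*10 - 1*3936 = -20 - 3936 = -3956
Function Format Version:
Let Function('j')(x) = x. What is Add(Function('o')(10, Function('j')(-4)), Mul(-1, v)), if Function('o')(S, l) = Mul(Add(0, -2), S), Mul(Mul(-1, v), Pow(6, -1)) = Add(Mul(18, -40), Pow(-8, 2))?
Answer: -3956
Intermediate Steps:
v = 3936 (v = Mul(-6, Add(Mul(18, -40), Pow(-8, 2))) = Mul(-6, Add(-720, 64)) = Mul(-6, -656) = 3936)
Function('o')(S, l) = Mul(-2, S)
Add(Function('o')(10, Function('j')(-4)), Mul(-1, v)) = Add(Mul(-2, 10), Mul(-1, 3936)) = Add(-20, -3936) = -3956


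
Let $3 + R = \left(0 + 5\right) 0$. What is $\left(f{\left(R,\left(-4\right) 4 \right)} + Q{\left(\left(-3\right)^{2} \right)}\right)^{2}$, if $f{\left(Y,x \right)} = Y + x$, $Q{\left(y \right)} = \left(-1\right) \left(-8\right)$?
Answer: $121$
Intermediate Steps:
$Q{\left(y \right)} = 8$
$R = -3$ ($R = -3 + \left(0 + 5\right) 0 = -3 + 5 \cdot 0 = -3 + 0 = -3$)
$\left(f{\left(R,\left(-4\right) 4 \right)} + Q{\left(\left(-3\right)^{2} \right)}\right)^{2} = \left(\left(-3 - 16\right) + 8\right)^{2} = \left(-19 + 8\right)^{2} = \left(-11\right)^{2} = 121$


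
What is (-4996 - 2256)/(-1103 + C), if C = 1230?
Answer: -7252/127 ≈ -57.102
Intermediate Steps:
(-4996 - 2256)/(-1103 + C) = (-4996 - 2256)/(-1103 + 1230) = -7252/127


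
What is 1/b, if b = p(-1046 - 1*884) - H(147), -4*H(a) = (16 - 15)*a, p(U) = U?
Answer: -4/7573 ≈ -0.00052819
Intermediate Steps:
H(a) = -a/4 (H(a) = -(16 - 15)*a/4 = -a/4)
b = -7573/4 (b = (-1046 - 1*884) - (-1)*147/4 = (-1046 - 884) - 1*(-147/4) = -1930 + 147/4 = -7573/4 ≈ -1893.3)
1/b = 1/(-7573/4) = -4/7573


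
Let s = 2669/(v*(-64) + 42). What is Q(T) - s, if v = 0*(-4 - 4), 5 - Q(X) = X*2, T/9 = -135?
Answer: 99601/42 ≈ 2371.5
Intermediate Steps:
T = -1215 (T = 9*(-135) = -1215)
Q(X) = 5 - 2*X (Q(X) = 5 - X*2 = 5 - 2*X)
v = 0 (v = 0*(-8) = 0)
s = 2669/42 (s = 2669/(0*(-64) + 42) = 2669/(0 + 42) = 2669/42 ≈ 63.548)
Q(T) - s = (5 - 2*(-1215)) - 1*2669/42 = (5 + 2430) - 2669/42 = 2435 - 2669/42 = 99601/42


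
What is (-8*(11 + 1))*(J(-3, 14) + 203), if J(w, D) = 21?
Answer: -21504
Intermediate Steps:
(-8*(11 + 1))*(J(-3, 14) + 203) = (-8*(11 + 1))*(21 + 203) = -8*12*224 = -96*224 = -21504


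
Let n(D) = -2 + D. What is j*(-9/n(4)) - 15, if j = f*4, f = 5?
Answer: -105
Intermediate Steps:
j = 20 (j = 5*4 = 20)
j*(-9/n(4)) - 15 = 20*(-9/(-2 + 4)) - 15 = 20*(-9/2) - 15 = -90 - 15 = -105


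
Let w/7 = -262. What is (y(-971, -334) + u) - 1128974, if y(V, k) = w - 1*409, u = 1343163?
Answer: 211946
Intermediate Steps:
w = -1834 (w = 7*(-262) = -1834)
y(V, k) = -2243 (y(V, k) = -1834 - 1*409 = -1834 - 409 = -2243)
(y(-971, -334) + u) - 1128974 = (-2243 + 1343163) - 1128974 = 1340920 - 1128974 = 211946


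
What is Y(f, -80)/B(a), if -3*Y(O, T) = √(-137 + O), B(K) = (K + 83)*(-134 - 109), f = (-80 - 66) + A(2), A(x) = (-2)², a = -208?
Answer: -I*√31/30375 ≈ -0.0001833*I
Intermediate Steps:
A(x) = 4
f = -142 (f = (-80 - 66) + 4 = -146 + 4 = -142)
B(K) = -20169 - 243*K (B(K) = (83 + K)*(-243) = -20169 - 243*K)
Y(O, T) = -√(-137 + O)/3
Y(f, -80)/B(a) = (-√(-137 - 142)/3)/(-20169 - 243*(-208)) = (-I*√31)/(-20169 + 50544) = -I*√31/30375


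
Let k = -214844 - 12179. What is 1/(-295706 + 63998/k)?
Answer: -227023/67132127236 ≈ -3.3817e-6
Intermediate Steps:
k = -227023
1/(-295706 + 63998/k) = 1/(-295706 + 63998/(-227023)) = 1/(-295706 + 63998*(-1/227023)) = 1/(-295706 - 63998/227023) = 1/(-67132127236/227023) = -227023/67132127236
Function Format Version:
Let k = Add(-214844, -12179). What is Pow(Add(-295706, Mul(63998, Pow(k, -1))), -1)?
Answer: Rational(-227023, 67132127236) ≈ -3.3817e-6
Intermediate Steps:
k = -227023
Pow(Add(-295706, Mul(63998, Pow(k, -1))), -1) = Pow(Add(-295706, Mul(63998, Pow(-227023, -1))), -1) = Pow(Add(-295706, Mul(63998, Rational(-1, 227023))), -1) = Pow(Add(-295706, Rational(-63998, 227023)), -1) = Pow(Rational(-67132127236, 227023), -1) = Rational(-227023, 67132127236)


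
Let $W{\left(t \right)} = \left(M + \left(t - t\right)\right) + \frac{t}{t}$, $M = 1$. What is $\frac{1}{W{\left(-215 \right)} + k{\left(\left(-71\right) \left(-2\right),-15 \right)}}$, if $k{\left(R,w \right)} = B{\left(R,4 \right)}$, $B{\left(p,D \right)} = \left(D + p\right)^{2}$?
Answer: $\frac{1}{21318} \approx 4.6909 \cdot 10^{-5}$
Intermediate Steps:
$k{\left(R,w \right)} = \left(4 + R\right)^{2}$
$W{\left(t \right)} = 2$ ($W{\left(t \right)} = \left(1 + \left(t - t\right)\right) + \frac{t}{t} = \left(1 + 0\right) + 1 = 1 + 1 = 2$)
$\frac{1}{W{\left(-215 \right)} + k{\left(\left(-71\right) \left(-2\right),-15 \right)}} = \frac{1}{2 + \left(4 - -142\right)^{2}} = \frac{1}{2 + \left(4 + 142\right)^{2}} = \frac{1}{2 + 146^{2}} = \frac{1}{2 + 21316} = \frac{1}{21318}$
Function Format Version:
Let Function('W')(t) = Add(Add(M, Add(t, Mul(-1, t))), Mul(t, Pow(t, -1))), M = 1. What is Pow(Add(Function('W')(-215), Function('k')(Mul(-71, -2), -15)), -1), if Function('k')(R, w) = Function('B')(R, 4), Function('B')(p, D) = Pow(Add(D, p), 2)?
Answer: Rational(1, 21318) ≈ 4.6909e-5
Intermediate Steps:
Function('k')(R, w) = Pow(Add(4, R), 2)
Function('W')(t) = 2 (Function('W')(t) = Add(Add(1, Add(t, Mul(-1, t))), Mul(t, Pow(t, -1))) = Add(Add(1, 0), 1) = Add(1, 1) = 2)
Pow(Add(Function('W')(-215), Function('k')(Mul(-71, -2), -15)), -1) = Pow(Add(2, Pow(Add(4, Mul(-71, -2)), 2)), -1) = Pow(Add(2, Pow(Add(4, 142), 2)), -1) = Pow(Add(2, Pow(146, 2)), -1) = Pow(Add(2, 21316), -1) = Pow(21318, -1) = Rational(1, 21318)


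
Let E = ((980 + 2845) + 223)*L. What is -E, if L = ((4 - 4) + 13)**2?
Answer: -684112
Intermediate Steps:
L = 169 (L = (0 + 13)**2 = 13**2 = 169)
E = 684112 (E = ((980 + 2845) + 223)*169 = (3825 + 223)*169 = 4048*169 = 684112)
-E = -1*684112 = -684112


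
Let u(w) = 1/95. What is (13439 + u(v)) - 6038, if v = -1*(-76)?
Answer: 703096/95 ≈ 7401.0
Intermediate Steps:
v = 76
u(w) = 1/95
(13439 + u(v)) - 6038 = (13439 + 1/95) - 6038 = 1276706/95 - 6038 = 703096/95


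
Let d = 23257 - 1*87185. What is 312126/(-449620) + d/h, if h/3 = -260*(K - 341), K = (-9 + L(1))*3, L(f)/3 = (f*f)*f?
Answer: -2903620747/3147564810 ≈ -0.92250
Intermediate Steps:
L(f) = 3*f**3 (L(f) = 3*((f*f)*f) = 3*(f**2*f) = 3*f**3)
d = -63928 (d = 23257 - 87185 = -63928)
K = -18 (K = (-9 + 3*1**3)*3 = (-9 + 3*1)*3 = (-9 + 3)*3 = -6*3 = -18)
h = 280020 (h = 3*(-260*(-18 - 341)) = 3*(-260*(-359)) = 3*93340 = 280020)
312126/(-449620) + d/h = 312126/(-449620) - 63928/280020 = 312126*(-1/449620) - 63928*1/280020 = -156063/224810 - 15982/70005 = -2903620747/3147564810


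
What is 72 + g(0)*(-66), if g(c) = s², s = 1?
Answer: 6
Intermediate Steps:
g(c) = 1 (g(c) = 1² = 1)
72 + g(0)*(-66) = 72 + 1*(-66) = 72 - 66 = 6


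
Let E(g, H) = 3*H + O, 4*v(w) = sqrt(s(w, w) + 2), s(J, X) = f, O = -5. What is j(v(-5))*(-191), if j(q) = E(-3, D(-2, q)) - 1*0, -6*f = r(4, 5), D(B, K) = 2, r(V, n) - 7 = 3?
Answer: -191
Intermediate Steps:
r(V, n) = 10 (r(V, n) = 7 + 3 = 10)
f = -5/3 (f = -1/6*10 = -5/3 ≈ -1.6667)
s(J, X) = -5/3
v(w) = sqrt(3)/12 (v(w) = sqrt(-5/3 + 2)/4 = sqrt(1/3)/4 = (sqrt(3)/3)/4 = sqrt(3)/12)
E(g, H) = -5 + 3*H (E(g, H) = 3*H - 5 = -5 + 3*H)
j(q) = 1 (j(q) = (-5 + 3*2) - 1*0 = (-5 + 6) + 0 = 1 + 0 = 1)
j(v(-5))*(-191) = 1*(-191) = -191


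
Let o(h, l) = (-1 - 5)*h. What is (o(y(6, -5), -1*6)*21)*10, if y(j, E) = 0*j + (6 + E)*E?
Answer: 6300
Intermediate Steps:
y(j, E) = E*(6 + E) (y(j, E) = 0 + E*(6 + E) = E*(6 + E))
o(h, l) = -6*h
(o(y(6, -5), -1*6)*21)*10 = (-(-30)*(6 - 5)*21)*10 = (-(-30)*21)*10 = (-6*(-5)*21)*10 = (30*21)*10 = 630*10 = 6300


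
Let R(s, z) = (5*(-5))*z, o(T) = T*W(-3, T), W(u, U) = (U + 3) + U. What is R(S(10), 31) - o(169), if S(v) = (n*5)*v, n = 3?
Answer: -58404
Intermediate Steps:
W(u, U) = 3 + 2*U (W(u, U) = (3 + U) + U = 3 + 2*U)
S(v) = 15*v (S(v) = (3*5)*v = 15*v)
o(T) = T*(3 + 2*T)
R(s, z) = -25*z
R(S(10), 31) - o(169) = -25*31 - 169*(3 + 2*169) = -775 - 169*(3 + 338) = -775 - 169*341 = -775 - 1*57629 = -775 - 57629 = -58404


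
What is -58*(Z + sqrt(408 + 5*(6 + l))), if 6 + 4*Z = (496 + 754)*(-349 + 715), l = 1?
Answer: -6633663 - 58*sqrt(443) ≈ -6.6349e+6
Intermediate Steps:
Z = 228747/2 (Z = -3/2 + ((496 + 754)*(-349 + 715))/4 = -3/2 + (1250*366)/4 = -3/2 + (1/4)*457500 = -3/2 + 114375 = 228747/2 ≈ 1.1437e+5)
-58*(Z + sqrt(408 + 5*(6 + l))) = -58*(228747/2 + sqrt(408 + 5*(6 + 1))) = -58*(228747/2 + sqrt(408 + 5*7)) = -58*(228747/2 + sqrt(408 + 35)) = -58*(228747/2 + sqrt(443)) = -6633663 - 58*sqrt(443)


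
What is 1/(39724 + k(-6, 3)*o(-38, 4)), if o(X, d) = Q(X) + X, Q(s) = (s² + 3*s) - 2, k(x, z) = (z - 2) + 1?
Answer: 1/42304 ≈ 2.3638e-5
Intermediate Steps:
k(x, z) = -1 + z (k(x, z) = (-2 + z) + 1 = -1 + z)
Q(s) = -2 + s² + 3*s
o(X, d) = -2 + X² + 4*X (o(X, d) = (-2 + X² + 3*X) + X = -2 + X² + 4*X)
1/(39724 + k(-6, 3)*o(-38, 4)) = 1/(39724 + (-1 + 3)*(-2 + (-38)² + 4*(-38))) = 1/(39724 + 2*(-2 + 1444 - 152)) = 1/(39724 + 2*1290) = 1/(39724 + 2580) = 1/42304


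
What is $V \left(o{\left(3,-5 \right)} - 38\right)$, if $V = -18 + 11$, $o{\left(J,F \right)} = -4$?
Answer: $294$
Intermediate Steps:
$V = -7$
$V \left(o{\left(3,-5 \right)} - 38\right) = - 7 \left(-4 - 38\right) = \left(-7\right) \left(-42\right) = 294$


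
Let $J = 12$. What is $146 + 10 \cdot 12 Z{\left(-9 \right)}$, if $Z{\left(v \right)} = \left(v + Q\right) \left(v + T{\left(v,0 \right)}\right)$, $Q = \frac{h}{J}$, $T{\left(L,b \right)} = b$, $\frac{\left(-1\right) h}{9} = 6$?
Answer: $14726$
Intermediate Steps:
$h = -54$ ($h = \left(-9\right) 6 = -54$)
$Q = - \frac{9}{2}$ ($Q = - \frac{54}{12} = \left(-54\right) \frac{1}{12} = - \frac{9}{2} \approx -4.5$)
$Z{\left(v \right)} = v \left(- \frac{9}{2} + v\right)$ ($Z{\left(v \right)} = \left(v - \frac{9}{2}\right) \left(v + 0\right) = \left(- \frac{9}{2} + v\right) v = v \left(- \frac{9}{2} + v\right)$)
$146 + 10 \cdot 12 Z{\left(-9 \right)} = 146 + 10 \cdot 12 \cdot \frac{1}{2} \left(-9\right) \left(-9 + 2 \left(-9\right)\right) = 146 + 120 \cdot \frac{1}{2} \left(-9\right) \left(-9 - 18\right) = 146 + 120 \cdot \frac{1}{2} \left(-9\right) \left(-27\right) = 146 + 120 \cdot \frac{243}{2} = 146 + 14580 = 14726$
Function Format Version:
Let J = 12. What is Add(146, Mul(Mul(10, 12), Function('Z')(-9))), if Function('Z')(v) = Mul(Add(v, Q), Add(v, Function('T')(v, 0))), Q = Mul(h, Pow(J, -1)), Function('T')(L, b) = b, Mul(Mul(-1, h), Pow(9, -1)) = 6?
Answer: 14726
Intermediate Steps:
h = -54 (h = Mul(-9, 6) = -54)
Q = Rational(-9, 2) (Q = Mul(-54, Pow(12, -1)) = Mul(-54, Rational(1, 12)) = Rational(-9, 2) ≈ -4.5000)
Function('Z')(v) = Mul(v, Add(Rational(-9, 2), v)) (Function('Z')(v) = Mul(Add(v, Rational(-9, 2)), Add(v, 0)) = Mul(Add(Rational(-9, 2), v), v) = Mul(v, Add(Rational(-9, 2), v)))
Add(146, Mul(Mul(10, 12), Function('Z')(-9))) = Add(146, Mul(Mul(10, 12), Mul(Rational(1, 2), -9, Add(-9, Mul(2, -9))))) = Add(146, Mul(120, Mul(Rational(1, 2), -9, Add(-9, -18)))) = Add(146, Mul(120, Mul(Rational(1, 2), -9, -27))) = Add(146, Mul(120, Rational(243, 2))) = Add(146, 14580) = 14726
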